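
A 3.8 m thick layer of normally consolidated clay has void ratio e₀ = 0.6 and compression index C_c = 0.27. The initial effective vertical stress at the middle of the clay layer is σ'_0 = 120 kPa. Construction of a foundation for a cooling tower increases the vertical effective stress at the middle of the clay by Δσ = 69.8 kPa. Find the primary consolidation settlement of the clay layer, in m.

S_c ≈ 0.128 m

Final effective stress: σ'_f = σ'_0 + Δσ = 120 + 69.8 = 189.8 kPa.
Normally consolidated clay, so the full stress increment lies on the virgin compression line:
S_c = C_c·H/(1+e₀)·log₁₀(σ'_f/σ'_0) = 0.27×3.8/(1+0.6)×log₁₀(189.8/120)
    = 0.64125 × 0.19911 = 0.1277 m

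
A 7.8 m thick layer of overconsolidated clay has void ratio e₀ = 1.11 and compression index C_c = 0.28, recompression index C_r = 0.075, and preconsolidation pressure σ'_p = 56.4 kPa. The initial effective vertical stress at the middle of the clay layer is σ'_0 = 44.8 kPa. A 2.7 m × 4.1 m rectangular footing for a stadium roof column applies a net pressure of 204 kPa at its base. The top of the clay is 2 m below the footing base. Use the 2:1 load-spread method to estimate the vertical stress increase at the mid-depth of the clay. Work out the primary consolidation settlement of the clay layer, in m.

Mid-depth of clay below the footing base: z = 2 + 7.8/2 = 5.9 m.
Stress increase at mid-clay by the 2:1 spreading method:
Δσ = qBL/((B+z)(L+z)) = 204×2.7×4.1/((2.7+5.9)(4.1+5.9)) = 26.259 kPa
Final effective stress: σ'_f = 44.8 + 26.259 = 71.059 kPa.
σ'_f = 71.059 > σ'_p = 56.4 kPa, so the stress path crosses the preconsolidation pressure — recompression up to σ'_p, then virgin compression beyond:
S_c = H/(1+e₀)·[C_r·log₁₀(σ'_p/σ'_0) + C_c·log₁₀(σ'_f/σ'_p)]
    = 7.8/2.11 × [0.075×log₁₀(56.4/44.8) + 0.28×log₁₀(71.059/56.4)]
    = 3.6967 × [0.0075001 + 0.028095] = 0.1316 m

S_c ≈ 0.132 m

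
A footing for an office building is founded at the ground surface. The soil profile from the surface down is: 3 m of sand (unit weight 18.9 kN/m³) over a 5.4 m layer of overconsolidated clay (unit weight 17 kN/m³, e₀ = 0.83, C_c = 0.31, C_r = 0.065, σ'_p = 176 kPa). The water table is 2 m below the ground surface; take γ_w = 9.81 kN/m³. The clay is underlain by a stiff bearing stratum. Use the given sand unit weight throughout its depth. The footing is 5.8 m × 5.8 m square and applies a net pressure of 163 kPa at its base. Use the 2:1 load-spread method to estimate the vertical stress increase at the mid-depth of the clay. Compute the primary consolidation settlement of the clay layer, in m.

Mid-depth of clay below the ground surface: z = 3 + 5.4/2 = 5.7 m.
Total vertical stress at mid-clay: σ_v = 18.9×3 + 17×2.7 = 102.6 kPa.
Pore pressure: u = 9.81×(5.7 − 2) = 36.297 kPa.
Initial effective stress: σ'_0 = σ_v − u = 102.6 − 36.297 = 66.303 kPa.
Stress increase at mid-clay by the 2:1 spreading method:
Δσ = qBL/((B+z)(L+z)) = 163×5.8×5.8/((5.8+5.7)(5.8+5.7)) = 41.462 kPa
Final effective stress: σ'_f = 66.303 + 41.462 = 107.77 kPa.
σ'_f = 107.77 ≤ σ'_p = 176 kPa, so the clay remains overconsolidated and only the recompression index applies:
S_c = C_r·H/(1+e₀)·log₁₀(σ'_f/σ'_0) = 0.065×5.4/1.83×log₁₀(107.77/66.303)
    = 0.1918 × 0.21096 = 0.04046 m

S_c ≈ 0.0405 m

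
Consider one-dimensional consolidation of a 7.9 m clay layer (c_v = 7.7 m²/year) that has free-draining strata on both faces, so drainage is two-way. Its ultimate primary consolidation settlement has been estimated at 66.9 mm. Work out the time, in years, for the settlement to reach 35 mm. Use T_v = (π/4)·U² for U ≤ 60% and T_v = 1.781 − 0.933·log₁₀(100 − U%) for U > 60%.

Drainage path length: H_d = H/2 = 3.95 m (double drainage).
U = S(t)/S_ult = 35/66.9 = 0.5232.
U ≤ 60%: T_v = (π/4)·U² = (π/4)×0.52317² = 0.21497.
t = T_v·H_d²/c_v = 0.21497×3.95²/7.7 = 0.4356 years.

t ≈ 0.436 years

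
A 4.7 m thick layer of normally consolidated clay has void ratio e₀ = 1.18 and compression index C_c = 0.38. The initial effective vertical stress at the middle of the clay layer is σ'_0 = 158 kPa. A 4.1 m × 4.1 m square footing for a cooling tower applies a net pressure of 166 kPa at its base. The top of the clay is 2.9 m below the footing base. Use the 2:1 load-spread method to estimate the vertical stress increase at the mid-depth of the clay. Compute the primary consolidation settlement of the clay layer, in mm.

S_c ≈ 65.5 mm

Mid-depth of clay below the footing base: z = 2.9 + 4.7/2 = 5.25 m.
Stress increase at mid-clay by the 2:1 spreading method:
Δσ = qBL/((B+z)(L+z)) = 166×4.1×4.1/((4.1+5.25)(4.1+5.25)) = 31.919 kPa
Final effective stress: σ'_f = σ'_0 + Δσ = 158 + 31.919 = 189.92 kPa.
Normally consolidated clay, so the full stress increment lies on the virgin compression line:
S_c = C_c·H/(1+e₀)·log₁₀(σ'_f/σ'_0) = 0.38×4.7/(1+1.18)×log₁₀(189.92/158)
    = 0.81927 × 0.079914 = 0.06547 m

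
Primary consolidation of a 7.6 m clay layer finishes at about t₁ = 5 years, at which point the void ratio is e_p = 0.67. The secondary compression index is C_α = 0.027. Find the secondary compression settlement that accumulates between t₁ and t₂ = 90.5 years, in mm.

Secondary compression: S_s = C_α·H/(1+e_p)·log₁₀(t₂/t₁)
S_s = 0.027×7.6/(1+0.67)×log₁₀(90.5/5)
    = 0.1229 × 1.258 = 0.1545 m

S_s ≈ 155 mm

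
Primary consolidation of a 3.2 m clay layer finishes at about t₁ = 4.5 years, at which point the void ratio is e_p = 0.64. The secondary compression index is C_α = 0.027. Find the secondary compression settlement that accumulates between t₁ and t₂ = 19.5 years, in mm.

S_s ≈ 33.5 mm

Secondary compression: S_s = C_α·H/(1+e_p)·log₁₀(t₂/t₁)
S_s = 0.027×3.2/(1+0.64)×log₁₀(19.5/4.5)
    = 0.05268 × 0.6368 = 0.03355 m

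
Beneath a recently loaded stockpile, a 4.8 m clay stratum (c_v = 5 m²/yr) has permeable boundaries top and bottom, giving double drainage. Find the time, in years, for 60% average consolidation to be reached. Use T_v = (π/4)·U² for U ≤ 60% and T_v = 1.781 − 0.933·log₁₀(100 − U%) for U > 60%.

t ≈ 0.326 years

Drainage path length: H_d = H/2 = 2.4 m (double drainage).
U ≤ 60%: T_v = (π/4)·U² = (π/4)×0.6² = 0.28274.
t = T_v·H_d²/c_v = 0.28274×2.4²/5 = 0.3257 years.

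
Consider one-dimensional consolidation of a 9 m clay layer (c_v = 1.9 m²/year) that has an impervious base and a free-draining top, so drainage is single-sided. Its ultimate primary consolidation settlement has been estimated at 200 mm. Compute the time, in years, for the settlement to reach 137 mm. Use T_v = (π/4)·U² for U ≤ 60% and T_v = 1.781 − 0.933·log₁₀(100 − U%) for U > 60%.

Drainage path length: H_d = H = 9 m (single drainage).
U = S(t)/S_ult = 137/200 = 0.685.
U > 60%: T_v = 1.781 − 0.933·log₁₀(100 − 68.5) = 0.38308.
t = T_v·H_d²/c_v = 0.38308×9²/1.9 = 16.33 years.

t ≈ 16.3 years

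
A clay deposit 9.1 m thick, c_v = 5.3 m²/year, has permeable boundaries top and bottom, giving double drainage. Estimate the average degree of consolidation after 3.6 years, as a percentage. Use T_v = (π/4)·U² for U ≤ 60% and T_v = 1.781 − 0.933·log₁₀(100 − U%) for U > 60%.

Drainage path length: H_d = H/2 = 4.55 m (double drainage).
T_v = c_v·t/H_d² = 5.3×3.6/4.55² = 0.92163.
T_v = 0.92163 corresponds to the U > 60% branch:
U = 1 − 10^((1.781 − T_v)/0.933)/100 = 0.9166

U ≈ 91.7 %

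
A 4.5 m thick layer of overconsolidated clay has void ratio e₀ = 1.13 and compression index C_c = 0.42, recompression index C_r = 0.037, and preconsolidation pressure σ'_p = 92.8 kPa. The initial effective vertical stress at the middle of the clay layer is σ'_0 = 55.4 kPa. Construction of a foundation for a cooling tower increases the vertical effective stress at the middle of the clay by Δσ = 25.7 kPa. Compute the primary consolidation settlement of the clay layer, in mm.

Final effective stress: σ'_f = 55.4 + 25.7 = 81.1 kPa.
σ'_f = 81.1 ≤ σ'_p = 92.8 kPa, so the clay remains overconsolidated and only the recompression index applies:
S_c = C_r·H/(1+e₀)·log₁₀(σ'_f/σ'_0) = 0.037×4.5/2.13×log₁₀(81.1/55.4)
    = 0.07817 × 0.16551 = 0.01294 m

S_c ≈ 12.9 mm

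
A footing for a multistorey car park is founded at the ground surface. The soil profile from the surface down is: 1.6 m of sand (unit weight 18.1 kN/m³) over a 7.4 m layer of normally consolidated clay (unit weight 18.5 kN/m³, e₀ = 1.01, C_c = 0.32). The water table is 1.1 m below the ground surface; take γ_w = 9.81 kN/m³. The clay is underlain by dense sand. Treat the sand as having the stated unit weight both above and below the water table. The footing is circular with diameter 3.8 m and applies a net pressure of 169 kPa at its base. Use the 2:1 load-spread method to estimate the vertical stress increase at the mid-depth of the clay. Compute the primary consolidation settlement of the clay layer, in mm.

Mid-depth of clay below the ground surface: z = 1.6 + 7.4/2 = 5.3 m.
Total vertical stress at mid-clay: σ_v = 18.1×1.6 + 18.5×3.7 = 97.41 kPa.
Pore pressure: u = 9.81×(5.3 − 1.1) = 41.202 kPa.
Initial effective stress: σ'_0 = σ_v − u = 97.41 − 41.202 = 56.208 kPa.
Stress increase at mid-clay by the 2:1 spreading method:
Δσ ≈ qD²/(D+z)² = 169×3.8²/(3.8+5.3)² = 29.469 kPa
Final effective stress: σ'_f = σ'_0 + Δσ = 56.208 + 29.469 = 85.677 kPa.
Normally consolidated clay, so the full stress increment lies on the virgin compression line:
S_c = C_c·H/(1+e₀)·log₁₀(σ'_f/σ'_0) = 0.32×7.4/(1+1.01)×log₁₀(85.677/56.208)
    = 1.1781 × 0.18307 = 0.2157 m

S_c ≈ 216 mm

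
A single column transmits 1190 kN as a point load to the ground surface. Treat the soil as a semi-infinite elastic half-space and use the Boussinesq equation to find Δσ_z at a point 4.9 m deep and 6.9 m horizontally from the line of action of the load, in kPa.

Δσ_z ≈ 1.54 kPa

Boussinesq vertical stress below a point load on an elastic half-space:
Δσ_z = 3P/(2πz²) · [1 + (r/z)²]^(−5/2)
r/z = 6.9/4.9 = 1.4082; [1+(r/z)²]^(−5/2) = 0.065072.
Δσ_z = 3×1190/(2π×4.9²) × 0.065072 = 23.664 × 0.065072 = 1.54 kPa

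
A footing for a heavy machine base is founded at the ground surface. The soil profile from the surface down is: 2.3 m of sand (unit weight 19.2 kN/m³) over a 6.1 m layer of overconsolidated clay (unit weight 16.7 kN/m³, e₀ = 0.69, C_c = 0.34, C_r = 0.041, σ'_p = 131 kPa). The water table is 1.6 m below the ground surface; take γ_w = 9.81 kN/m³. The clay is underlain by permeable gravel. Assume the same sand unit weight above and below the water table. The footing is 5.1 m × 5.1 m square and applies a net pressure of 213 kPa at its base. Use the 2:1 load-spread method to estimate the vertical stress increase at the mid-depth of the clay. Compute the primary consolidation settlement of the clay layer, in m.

Mid-depth of clay below the ground surface: z = 2.3 + 6.1/2 = 5.35 m.
Total vertical stress at mid-clay: σ_v = 19.2×2.3 + 16.7×3.05 = 95.095 kPa.
Pore pressure: u = 9.81×(5.35 − 1.6) = 36.788 kPa.
Initial effective stress: σ'_0 = σ_v − u = 95.095 − 36.788 = 58.307 kPa.
Stress increase at mid-clay by the 2:1 spreading method:
Δσ = qBL/((B+z)(L+z)) = 213×5.1×5.1/((5.1+5.35)(5.1+5.35)) = 50.733 kPa
Final effective stress: σ'_f = 58.307 + 50.733 = 109.04 kPa.
σ'_f = 109.04 ≤ σ'_p = 131 kPa, so the clay remains overconsolidated and only the recompression index applies:
S_c = C_r·H/(1+e₀)·log₁₀(σ'_f/σ'_0) = 0.041×6.1/1.69×log₁₀(109.04/58.307)
    = 0.14799 × 0.27187 = 0.04023 m

S_c ≈ 0.0402 m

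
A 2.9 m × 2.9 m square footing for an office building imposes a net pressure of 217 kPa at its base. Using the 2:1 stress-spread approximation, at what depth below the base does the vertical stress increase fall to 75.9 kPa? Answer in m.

z ≈ 2 m

2:1 spreading — at depth z the loaded area has grown by z in each plan dimension:
qB²/(B+z)² = Δσ_z ⇒ z = B(√(q/Δσ_z) − 1) = 2.9×(√(217/75.9) − 1) = 2.004 m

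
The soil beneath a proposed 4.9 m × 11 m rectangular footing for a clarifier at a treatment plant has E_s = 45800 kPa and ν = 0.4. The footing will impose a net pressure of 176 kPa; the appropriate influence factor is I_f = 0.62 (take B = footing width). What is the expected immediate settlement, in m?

S_e ≈ 0.00981 m

Immediate (elastic) settlement: S_e = q·B·(1−ν²)/E_s · I_f.
S_e = 176 × 4.9 × (1 − 0.4²) / 45800 × 0.62
    = 176 × 4.9 × 0.84 / 45800 × 0.62
    = 0.009807 m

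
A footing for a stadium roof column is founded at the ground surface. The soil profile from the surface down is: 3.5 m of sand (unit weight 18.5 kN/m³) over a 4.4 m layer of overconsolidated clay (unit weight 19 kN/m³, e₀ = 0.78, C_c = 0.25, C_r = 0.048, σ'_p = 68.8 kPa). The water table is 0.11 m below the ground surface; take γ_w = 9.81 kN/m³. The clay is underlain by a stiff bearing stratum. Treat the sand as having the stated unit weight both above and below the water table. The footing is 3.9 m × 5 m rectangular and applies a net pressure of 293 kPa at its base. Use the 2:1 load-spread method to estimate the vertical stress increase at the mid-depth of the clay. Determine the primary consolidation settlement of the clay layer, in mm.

S_c ≈ 134 mm

Mid-depth of clay below the ground surface: z = 3.5 + 4.4/2 = 5.7 m.
Total vertical stress at mid-clay: σ_v = 18.5×3.5 + 19×2.2 = 106.55 kPa.
Pore pressure: u = 9.81×(5.7 − 0.11) = 54.838 kPa.
Initial effective stress: σ'_0 = σ_v − u = 106.55 − 54.838 = 51.712 kPa.
Stress increase at mid-clay by the 2:1 spreading method:
Δσ = qBL/((B+z)(L+z)) = 293×3.9×5/((3.9+5.7)(5+5.7)) = 55.622 kPa
Final effective stress: σ'_f = 51.712 + 55.622 = 107.33 kPa.
σ'_f = 107.33 > σ'_p = 68.8 kPa, so the stress path crosses the preconsolidation pressure — recompression up to σ'_p, then virgin compression beyond:
S_c = H/(1+e₀)·[C_r·log₁₀(σ'_p/σ'_0) + C_c·log₁₀(σ'_f/σ'_p)]
    = 4.4/1.78 × [0.048×log₁₀(68.8/51.712) + 0.25×log₁₀(107.33/68.8)]
    = 2.4719 × [0.0059519 + 0.048283] = 0.1341 m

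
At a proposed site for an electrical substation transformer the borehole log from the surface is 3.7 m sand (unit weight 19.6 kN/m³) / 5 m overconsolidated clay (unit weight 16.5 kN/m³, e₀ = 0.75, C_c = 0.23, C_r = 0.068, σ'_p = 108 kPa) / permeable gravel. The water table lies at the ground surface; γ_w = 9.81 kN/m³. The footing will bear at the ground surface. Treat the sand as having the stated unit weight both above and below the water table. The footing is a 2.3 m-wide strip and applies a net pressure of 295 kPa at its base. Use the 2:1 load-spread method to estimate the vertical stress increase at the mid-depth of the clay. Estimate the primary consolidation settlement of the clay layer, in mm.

S_c ≈ 119 mm

Mid-depth of clay below the ground surface: z = 3.7 + 5/2 = 6.2 m.
Total vertical stress at mid-clay: σ_v = 19.6×3.7 + 16.5×2.5 = 113.77 kPa.
Pore pressure: u = 9.81×(6.2 − 0) = 60.822 kPa.
Initial effective stress: σ'_0 = σ_v − u = 113.77 − 60.822 = 52.948 kPa.
Stress increase at mid-clay by the 2:1 spreading method:
Δσ = qB/(B+z) = 295×2.3/(2.3+6.2) = 79.824 kPa
Final effective stress: σ'_f = 52.948 + 79.824 = 132.77 kPa.
σ'_f = 132.77 > σ'_p = 108 kPa, so the stress path crosses the preconsolidation pressure — recompression up to σ'_p, then virgin compression beyond:
S_c = H/(1+e₀)·[C_r·log₁₀(σ'_p/σ'_0) + C_c·log₁₀(σ'_f/σ'_p)]
    = 5/1.75 × [0.068×log₁₀(108/52.948) + 0.23×log₁₀(132.77/108)]
    = 2.8571 × [0.021051 + 0.020626] = 0.1191 m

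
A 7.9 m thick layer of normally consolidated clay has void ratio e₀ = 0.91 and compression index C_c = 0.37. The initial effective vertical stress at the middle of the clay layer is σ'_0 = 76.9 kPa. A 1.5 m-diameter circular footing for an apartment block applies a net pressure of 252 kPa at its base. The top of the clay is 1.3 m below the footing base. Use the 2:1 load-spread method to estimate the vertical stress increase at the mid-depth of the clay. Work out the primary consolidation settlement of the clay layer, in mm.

Mid-depth of clay below the footing base: z = 1.3 + 7.9/2 = 5.25 m.
Stress increase at mid-clay by the 2:1 spreading method:
Δσ ≈ qD²/(D+z)² = 252×1.5²/(1.5+5.25)² = 12.444 kPa
Final effective stress: σ'_f = σ'_0 + Δσ = 76.9 + 12.444 = 89.344 kPa.
Normally consolidated clay, so the full stress increment lies on the virgin compression line:
S_c = C_c·H/(1+e₀)·log₁₀(σ'_f/σ'_0) = 0.37×7.9/(1+0.91)×log₁₀(89.344/76.9)
    = 1.5304 × 0.065139 = 0.09969 m

S_c ≈ 99.7 mm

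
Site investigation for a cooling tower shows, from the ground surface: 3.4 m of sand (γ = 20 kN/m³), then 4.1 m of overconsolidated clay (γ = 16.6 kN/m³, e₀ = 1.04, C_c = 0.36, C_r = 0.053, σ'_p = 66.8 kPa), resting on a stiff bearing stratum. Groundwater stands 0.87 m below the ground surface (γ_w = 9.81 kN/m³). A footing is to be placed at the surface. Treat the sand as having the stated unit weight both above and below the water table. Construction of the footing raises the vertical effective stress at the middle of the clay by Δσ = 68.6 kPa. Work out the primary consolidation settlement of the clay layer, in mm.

S_c ≈ 206 mm

Mid-depth of clay below the ground surface: z = 3.4 + 4.1/2 = 5.45 m.
Total vertical stress at mid-clay: σ_v = 20×3.4 + 16.6×2.05 = 102.03 kPa.
Pore pressure: u = 9.81×(5.45 − 0.87) = 44.93 kPa.
Initial effective stress: σ'_0 = σ_v − u = 102.03 − 44.93 = 57.1 kPa.
Final effective stress: σ'_f = 57.1 + 68.6 = 125.7 kPa.
σ'_f = 125.7 > σ'_p = 66.8 kPa, so the stress path crosses the preconsolidation pressure — recompression up to σ'_p, then virgin compression beyond:
S_c = H/(1+e₀)·[C_r·log₁₀(σ'_p/σ'_0) + C_c·log₁₀(σ'_f/σ'_p)]
    = 4.1/2.04 × [0.053×log₁₀(66.8/57.1) + 0.36×log₁₀(125.7/66.8)]
    = 2.0098 × [0.0036114 + 0.098841] = 0.2059 m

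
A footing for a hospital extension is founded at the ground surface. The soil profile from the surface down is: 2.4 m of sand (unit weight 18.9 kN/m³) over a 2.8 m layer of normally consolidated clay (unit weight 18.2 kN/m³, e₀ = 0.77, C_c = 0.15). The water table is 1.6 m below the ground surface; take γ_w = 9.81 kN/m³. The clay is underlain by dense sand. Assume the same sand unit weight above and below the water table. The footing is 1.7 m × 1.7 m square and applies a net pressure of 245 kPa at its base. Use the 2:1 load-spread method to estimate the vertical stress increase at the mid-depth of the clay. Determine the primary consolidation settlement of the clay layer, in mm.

S_c ≈ 40.1 mm

Mid-depth of clay below the ground surface: z = 2.4 + 2.8/2 = 3.8 m.
Total vertical stress at mid-clay: σ_v = 18.9×2.4 + 18.2×1.4 = 70.84 kPa.
Pore pressure: u = 9.81×(3.8 − 1.6) = 21.582 kPa.
Initial effective stress: σ'_0 = σ_v − u = 70.84 − 21.582 = 49.258 kPa.
Stress increase at mid-clay by the 2:1 spreading method:
Δσ = qBL/((B+z)(L+z)) = 245×1.7×1.7/((1.7+3.8)(1.7+3.8)) = 23.407 kPa
Final effective stress: σ'_f = σ'_0 + Δσ = 49.258 + 23.407 = 72.665 kPa.
Normally consolidated clay, so the full stress increment lies on the virgin compression line:
S_c = C_c·H/(1+e₀)·log₁₀(σ'_f/σ'_0) = 0.15×2.8/(1+0.77)×log₁₀(72.665/49.258)
    = 0.23729 × 0.16885 = 0.04007 m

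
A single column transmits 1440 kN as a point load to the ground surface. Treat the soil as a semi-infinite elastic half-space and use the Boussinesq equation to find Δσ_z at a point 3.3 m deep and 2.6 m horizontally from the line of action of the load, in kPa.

Boussinesq vertical stress below a point load on an elastic half-space:
Δσ_z = 3P/(2πz²) · [1 + (r/z)²]^(−5/2)
r/z = 2.6/3.3 = 0.78788; [1+(r/z)²]^(−5/2) = 0.29903.
Δσ_z = 3×1440/(2π×3.3²) × 0.29903 = 63.136 × 0.29903 = 18.88 kPa

Δσ_z ≈ 18.9 kPa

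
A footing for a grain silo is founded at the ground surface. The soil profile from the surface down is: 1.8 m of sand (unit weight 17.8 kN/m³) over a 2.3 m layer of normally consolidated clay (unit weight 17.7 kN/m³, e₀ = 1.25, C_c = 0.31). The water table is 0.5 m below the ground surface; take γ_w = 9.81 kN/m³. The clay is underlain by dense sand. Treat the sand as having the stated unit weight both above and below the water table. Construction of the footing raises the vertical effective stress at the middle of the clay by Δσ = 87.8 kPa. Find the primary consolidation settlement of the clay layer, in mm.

Mid-depth of clay below the ground surface: z = 1.8 + 2.3/2 = 2.95 m.
Total vertical stress at mid-clay: σ_v = 17.8×1.8 + 17.7×1.15 = 52.395 kPa.
Pore pressure: u = 9.81×(2.95 − 0.5) = 24.035 kPa.
Initial effective stress: σ'_0 = σ_v − u = 52.395 − 24.035 = 28.36 kPa.
Final effective stress: σ'_f = σ'_0 + Δσ = 28.36 + 87.8 = 116.16 kPa.
Normally consolidated clay, so the full stress increment lies on the virgin compression line:
S_c = C_c·H/(1+e₀)·log₁₀(σ'_f/σ'_0) = 0.31×2.3/(1+1.25)×log₁₀(116.16/28.36)
    = 0.31689 × 0.61235 = 0.194 m

S_c ≈ 194 mm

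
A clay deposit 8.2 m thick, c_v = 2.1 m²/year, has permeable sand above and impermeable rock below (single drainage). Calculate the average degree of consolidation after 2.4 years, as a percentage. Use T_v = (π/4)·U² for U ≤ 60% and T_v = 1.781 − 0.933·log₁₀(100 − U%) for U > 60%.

U ≈ 30.9 %

Drainage path length: H_d = H = 8.2 m (single drainage).
T_v = c_v·t/H_d² = 2.1×2.4/8.2² = 0.074955.
T_v = 0.074955 corresponds to the U ≤ 60% branch:
U = √(4T_v/π) = 0.3089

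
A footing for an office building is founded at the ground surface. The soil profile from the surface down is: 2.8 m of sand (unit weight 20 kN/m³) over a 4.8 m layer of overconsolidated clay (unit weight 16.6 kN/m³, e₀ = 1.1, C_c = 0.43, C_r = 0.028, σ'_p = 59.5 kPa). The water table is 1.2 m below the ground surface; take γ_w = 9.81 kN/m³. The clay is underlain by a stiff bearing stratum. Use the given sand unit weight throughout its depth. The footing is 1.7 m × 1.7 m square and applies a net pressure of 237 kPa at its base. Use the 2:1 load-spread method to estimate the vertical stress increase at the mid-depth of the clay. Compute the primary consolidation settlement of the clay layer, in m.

Mid-depth of clay below the ground surface: z = 2.8 + 4.8/2 = 5.2 m.
Total vertical stress at mid-clay: σ_v = 20×2.8 + 16.6×2.4 = 95.84 kPa.
Pore pressure: u = 9.81×(5.2 − 1.2) = 39.24 kPa.
Initial effective stress: σ'_0 = σ_v − u = 95.84 − 39.24 = 56.6 kPa.
Stress increase at mid-clay by the 2:1 spreading method:
Δσ = qBL/((B+z)(L+z)) = 237×1.7×1.7/((1.7+5.2)(1.7+5.2)) = 14.386 kPa
Final effective stress: σ'_f = 56.6 + 14.386 = 70.986 kPa.
σ'_f = 70.986 > σ'_p = 59.5 kPa, so the stress path crosses the preconsolidation pressure — recompression up to σ'_p, then virgin compression beyond:
S_c = H/(1+e₀)·[C_r·log₁₀(σ'_p/σ'_0) + C_c·log₁₀(σ'_f/σ'_p)]
    = 4.8/2.1 × [0.028×log₁₀(59.5/56.6) + 0.43×log₁₀(70.986/59.5)]
    = 2.2857 × [0.00060761 + 0.032962] = 0.07673 m

S_c ≈ 0.0767 m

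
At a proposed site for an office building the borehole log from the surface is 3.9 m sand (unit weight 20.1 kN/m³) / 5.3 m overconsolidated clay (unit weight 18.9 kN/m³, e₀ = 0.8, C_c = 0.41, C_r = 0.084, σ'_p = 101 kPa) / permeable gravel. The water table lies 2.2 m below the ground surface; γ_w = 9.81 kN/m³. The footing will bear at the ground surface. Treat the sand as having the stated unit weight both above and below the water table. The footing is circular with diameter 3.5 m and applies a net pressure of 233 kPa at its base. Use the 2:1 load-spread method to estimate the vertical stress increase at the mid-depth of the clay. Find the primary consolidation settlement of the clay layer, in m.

Mid-depth of clay below the ground surface: z = 3.9 + 5.3/2 = 6.55 m.
Total vertical stress at mid-clay: σ_v = 20.1×3.9 + 18.9×2.65 = 128.47 kPa.
Pore pressure: u = 9.81×(6.55 − 2.2) = 42.673 kPa.
Initial effective stress: σ'_0 = σ_v − u = 128.47 − 42.673 = 85.797 kPa.
Stress increase at mid-clay by the 2:1 spreading method:
Δσ ≈ qD²/(D+z)² = 233×3.5²/(3.5+6.55)² = 28.259 kPa
Final effective stress: σ'_f = 85.797 + 28.259 = 114.06 kPa.
σ'_f = 114.06 > σ'_p = 101 kPa, so the stress path crosses the preconsolidation pressure — recompression up to σ'_p, then virgin compression beyond:
S_c = H/(1+e₀)·[C_r·log₁₀(σ'_p/σ'_0) + C_c·log₁₀(σ'_f/σ'_p)]
    = 5.3/1.8 × [0.084×log₁₀(101/85.797) + 0.41×log₁₀(114.06/101)]
    = 2.9444 × [0.0059513 + 0.021653] = 0.08128 m

S_c ≈ 0.0813 m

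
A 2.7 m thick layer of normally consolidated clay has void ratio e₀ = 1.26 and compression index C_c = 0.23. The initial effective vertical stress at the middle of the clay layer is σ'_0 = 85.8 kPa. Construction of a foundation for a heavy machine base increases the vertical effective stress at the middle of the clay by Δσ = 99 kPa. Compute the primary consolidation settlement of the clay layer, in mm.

S_c ≈ 91.6 mm

Final effective stress: σ'_f = σ'_0 + Δσ = 85.8 + 99 = 184.8 kPa.
Normally consolidated clay, so the full stress increment lies on the virgin compression line:
S_c = C_c·H/(1+e₀)·log₁₀(σ'_f/σ'_0) = 0.23×2.7/(1+1.26)×log₁₀(184.8/85.8)
    = 0.27478 × 0.33321 = 0.09156 m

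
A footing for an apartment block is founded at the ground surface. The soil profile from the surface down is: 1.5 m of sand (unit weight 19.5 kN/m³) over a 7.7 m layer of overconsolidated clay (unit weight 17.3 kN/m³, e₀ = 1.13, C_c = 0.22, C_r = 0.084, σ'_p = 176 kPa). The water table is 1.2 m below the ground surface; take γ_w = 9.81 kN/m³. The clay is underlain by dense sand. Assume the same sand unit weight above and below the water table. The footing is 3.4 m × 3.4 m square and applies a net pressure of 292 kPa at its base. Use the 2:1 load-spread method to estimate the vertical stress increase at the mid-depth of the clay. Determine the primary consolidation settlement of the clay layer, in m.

Mid-depth of clay below the ground surface: z = 1.5 + 7.7/2 = 5.35 m.
Total vertical stress at mid-clay: σ_v = 19.5×1.5 + 17.3×3.85 = 95.855 kPa.
Pore pressure: u = 9.81×(5.35 − 1.2) = 40.712 kPa.
Initial effective stress: σ'_0 = σ_v − u = 95.855 − 40.712 = 55.143 kPa.
Stress increase at mid-clay by the 2:1 spreading method:
Δσ = qBL/((B+z)(L+z)) = 292×3.4×3.4/((3.4+5.35)(3.4+5.35)) = 44.088 kPa
Final effective stress: σ'_f = 55.143 + 44.088 = 99.231 kPa.
σ'_f = 99.231 ≤ σ'_p = 176 kPa, so the clay remains overconsolidated and only the recompression index applies:
S_c = C_r·H/(1+e₀)·log₁₀(σ'_f/σ'_0) = 0.084×7.7/2.13×log₁₀(99.231/55.143)
    = 0.30366 × 0.25516 = 0.07748 m

S_c ≈ 0.0775 m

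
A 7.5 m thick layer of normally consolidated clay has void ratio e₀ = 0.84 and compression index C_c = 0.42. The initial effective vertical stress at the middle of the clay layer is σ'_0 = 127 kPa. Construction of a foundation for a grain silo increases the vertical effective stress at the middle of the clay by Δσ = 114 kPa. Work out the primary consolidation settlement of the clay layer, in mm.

S_c ≈ 476 mm

Final effective stress: σ'_f = σ'_0 + Δσ = 127 + 114 = 241 kPa.
Normally consolidated clay, so the full stress increment lies on the virgin compression line:
S_c = C_c·H/(1+e₀)·log₁₀(σ'_f/σ'_0) = 0.42×7.5/(1+0.84)×log₁₀(241/127)
    = 1.712 × 0.27821 = 0.4763 m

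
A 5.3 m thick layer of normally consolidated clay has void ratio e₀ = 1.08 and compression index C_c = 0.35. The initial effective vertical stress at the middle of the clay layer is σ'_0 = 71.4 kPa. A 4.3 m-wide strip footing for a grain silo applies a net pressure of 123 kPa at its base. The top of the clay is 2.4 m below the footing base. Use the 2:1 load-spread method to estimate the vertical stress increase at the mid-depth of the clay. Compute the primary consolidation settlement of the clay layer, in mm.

S_c ≈ 226 mm

Mid-depth of clay below the footing base: z = 2.4 + 5.3/2 = 5.05 m.
Stress increase at mid-clay by the 2:1 spreading method:
Δσ = qB/(B+z) = 123×4.3/(4.3+5.05) = 56.567 kPa
Final effective stress: σ'_f = σ'_0 + Δσ = 71.4 + 56.567 = 127.97 kPa.
Normally consolidated clay, so the full stress increment lies on the virgin compression line:
S_c = C_c·H/(1+e₀)·log₁₀(σ'_f/σ'_0) = 0.35×5.3/(1+1.08)×log₁₀(127.97/71.4)
    = 0.89183 × 0.25341 = 0.226 m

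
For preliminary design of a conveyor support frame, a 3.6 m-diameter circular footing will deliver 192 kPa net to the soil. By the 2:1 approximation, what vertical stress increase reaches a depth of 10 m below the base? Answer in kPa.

By the 2:1 method the load spreads at 1 horizontal : 2 vertical, so at depth z the loaded area has grown by z in each plan dimension:
Δσ ≈ qD²/(D+z)² = 192×3.6²/(3.6+10)² = 13.453 kPa

Δσ_z ≈ 13.5 kPa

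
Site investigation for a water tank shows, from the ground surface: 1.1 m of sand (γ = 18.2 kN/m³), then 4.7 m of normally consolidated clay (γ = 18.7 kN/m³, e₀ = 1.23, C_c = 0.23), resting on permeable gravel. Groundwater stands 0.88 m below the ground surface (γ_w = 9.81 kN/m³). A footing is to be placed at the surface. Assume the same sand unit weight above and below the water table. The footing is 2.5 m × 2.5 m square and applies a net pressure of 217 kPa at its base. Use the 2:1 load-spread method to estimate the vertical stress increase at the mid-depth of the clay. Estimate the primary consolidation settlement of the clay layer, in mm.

S_c ≈ 145 mm

Mid-depth of clay below the ground surface: z = 1.1 + 4.7/2 = 3.45 m.
Total vertical stress at mid-clay: σ_v = 18.2×1.1 + 18.7×2.35 = 63.965 kPa.
Pore pressure: u = 9.81×(3.45 − 0.88) = 25.212 kPa.
Initial effective stress: σ'_0 = σ_v − u = 63.965 − 25.212 = 38.753 kPa.
Stress increase at mid-clay by the 2:1 spreading method:
Δσ = qBL/((B+z)(L+z)) = 217×2.5×2.5/((2.5+3.45)(2.5+3.45)) = 38.309 kPa
Final effective stress: σ'_f = σ'_0 + Δσ = 38.753 + 38.309 = 77.062 kPa.
Normally consolidated clay, so the full stress increment lies on the virgin compression line:
S_c = C_c·H/(1+e₀)·log₁₀(σ'_f/σ'_0) = 0.23×4.7/(1+1.23)×log₁₀(77.062/38.753)
    = 0.48475 × 0.29853 = 0.1447 m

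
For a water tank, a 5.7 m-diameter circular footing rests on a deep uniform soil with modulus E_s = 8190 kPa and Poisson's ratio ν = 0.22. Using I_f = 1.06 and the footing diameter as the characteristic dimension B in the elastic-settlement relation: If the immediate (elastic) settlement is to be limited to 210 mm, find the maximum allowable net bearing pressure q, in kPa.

S_e = q·B·(1−ν²)/E_s · I_f  ⇒  q = S_e·E_s / (B·(1−ν²)·I_f).
q = 0.21 × 8190 / (5.7 × 0.9516 × 1.06) = 299.1 kPa

q ≈ 299 kPa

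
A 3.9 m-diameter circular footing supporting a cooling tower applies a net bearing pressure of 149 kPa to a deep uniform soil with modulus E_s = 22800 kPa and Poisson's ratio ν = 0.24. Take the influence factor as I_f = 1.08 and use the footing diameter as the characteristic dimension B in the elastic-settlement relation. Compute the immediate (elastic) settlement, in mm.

Immediate (elastic) settlement: S_e = q·B·(1−ν²)/E_s · I_f.
S_e = 149 × 3.9 × (1 − 0.24²) / 22800 × 1.08
    = 149 × 3.9 × 0.9424 / 22800 × 1.08
    = 0.02594 m = 25.94 mm

S_e ≈ 25.9 mm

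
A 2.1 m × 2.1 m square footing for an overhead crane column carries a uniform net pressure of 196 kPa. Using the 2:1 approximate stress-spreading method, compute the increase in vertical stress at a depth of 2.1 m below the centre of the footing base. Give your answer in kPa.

By the 2:1 method the load spreads at 1 horizontal : 2 vertical, so at depth z the loaded area has grown by z in each plan dimension:
Δσ = qBL/((B+z)(L+z)) = 196×2.1×2.1/((2.1+2.1)(2.1+2.1)) = 49 kPa

Δσ_z ≈ 49 kPa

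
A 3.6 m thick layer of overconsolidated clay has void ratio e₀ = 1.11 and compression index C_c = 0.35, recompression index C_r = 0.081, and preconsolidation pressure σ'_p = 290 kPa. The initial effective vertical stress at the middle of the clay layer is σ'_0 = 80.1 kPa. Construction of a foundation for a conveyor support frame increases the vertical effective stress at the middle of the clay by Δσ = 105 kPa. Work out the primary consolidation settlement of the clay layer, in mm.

S_c ≈ 50.3 mm

Final effective stress: σ'_f = 80.1 + 105 = 185.1 kPa.
σ'_f = 185.1 ≤ σ'_p = 290 kPa, so the clay remains overconsolidated and only the recompression index applies:
S_c = C_r·H/(1+e₀)·log₁₀(σ'_f/σ'_0) = 0.081×3.6/2.11×log₁₀(185.1/80.1)
    = 0.1382 × 0.36377 = 0.05027 m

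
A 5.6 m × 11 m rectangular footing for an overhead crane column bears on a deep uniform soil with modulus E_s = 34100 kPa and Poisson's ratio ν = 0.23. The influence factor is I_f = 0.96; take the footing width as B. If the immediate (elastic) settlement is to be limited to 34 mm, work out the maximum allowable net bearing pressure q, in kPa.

q ≈ 228 kPa

S_e = q·B·(1−ν²)/E_s · I_f  ⇒  q = S_e·E_s / (B·(1−ν²)·I_f).
q = 0.034 × 34100 / (5.6 × 0.9471 × 0.96) = 227.7 kPa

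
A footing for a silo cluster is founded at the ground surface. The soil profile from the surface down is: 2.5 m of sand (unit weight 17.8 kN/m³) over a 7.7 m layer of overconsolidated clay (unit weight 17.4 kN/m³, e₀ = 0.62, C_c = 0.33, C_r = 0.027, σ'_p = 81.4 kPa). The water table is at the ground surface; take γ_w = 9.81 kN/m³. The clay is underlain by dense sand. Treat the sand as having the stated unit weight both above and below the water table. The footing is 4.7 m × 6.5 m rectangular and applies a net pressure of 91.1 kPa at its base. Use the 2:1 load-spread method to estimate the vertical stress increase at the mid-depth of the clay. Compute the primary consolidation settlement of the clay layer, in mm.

S_c ≈ 18.7 mm

Mid-depth of clay below the ground surface: z = 2.5 + 7.7/2 = 6.35 m.
Total vertical stress at mid-clay: σ_v = 17.8×2.5 + 17.4×3.85 = 111.49 kPa.
Pore pressure: u = 9.81×(6.35 − 0) = 62.294 kPa.
Initial effective stress: σ'_0 = σ_v − u = 111.49 − 62.294 = 49.196 kPa.
Stress increase at mid-clay by the 2:1 spreading method:
Δσ = qBL/((B+z)(L+z)) = 91.1×4.7×6.5/((4.7+6.35)(6.5+6.35)) = 19.6 kPa
Final effective stress: σ'_f = 49.196 + 19.6 = 68.796 kPa.
σ'_f = 68.796 ≤ σ'_p = 81.4 kPa, so the clay remains overconsolidated and only the recompression index applies:
S_c = C_r·H/(1+e₀)·log₁₀(σ'_f/σ'_0) = 0.027×7.7/1.62×log₁₀(68.796/49.196)
    = 0.12833 × 0.14563 = 0.01869 m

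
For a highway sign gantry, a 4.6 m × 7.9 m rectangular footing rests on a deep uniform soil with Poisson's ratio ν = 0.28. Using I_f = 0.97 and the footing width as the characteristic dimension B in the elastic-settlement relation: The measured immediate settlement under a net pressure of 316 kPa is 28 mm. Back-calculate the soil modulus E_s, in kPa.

E_s ≈ 46400 kPa

S_e = q·B·(1−ν²)/E_s · I_f  ⇒  E_s = q·B·(1−ν²)·I_f / S_e.
E_s = 316 × 4.6 × 0.9216 × 0.97 / 0.028 = 46410 kPa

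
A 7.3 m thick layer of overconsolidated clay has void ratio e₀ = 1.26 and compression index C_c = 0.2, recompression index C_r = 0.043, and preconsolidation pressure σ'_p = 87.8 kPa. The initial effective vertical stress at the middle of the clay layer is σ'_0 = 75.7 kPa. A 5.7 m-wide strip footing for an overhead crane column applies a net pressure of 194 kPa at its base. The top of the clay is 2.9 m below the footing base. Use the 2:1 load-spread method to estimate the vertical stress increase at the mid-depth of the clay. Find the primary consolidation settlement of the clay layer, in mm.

Mid-depth of clay below the footing base: z = 2.9 + 7.3/2 = 6.55 m.
Stress increase at mid-clay by the 2:1 spreading method:
Δσ = qB/(B+z) = 194×5.7/(5.7+6.55) = 90.269 kPa
Final effective stress: σ'_f = 75.7 + 90.269 = 165.97 kPa.
σ'_f = 165.97 > σ'_p = 87.8 kPa, so the stress path crosses the preconsolidation pressure — recompression up to σ'_p, then virgin compression beyond:
S_c = H/(1+e₀)·[C_r·log₁₀(σ'_p/σ'_0) + C_c·log₁₀(σ'_f/σ'_p)]
    = 7.3/2.26 × [0.043×log₁₀(87.8/75.7) + 0.2×log₁₀(165.97/87.8)]
    = 3.2301 × [0.0027691 + 0.055307] = 0.1876 m

S_c ≈ 188 mm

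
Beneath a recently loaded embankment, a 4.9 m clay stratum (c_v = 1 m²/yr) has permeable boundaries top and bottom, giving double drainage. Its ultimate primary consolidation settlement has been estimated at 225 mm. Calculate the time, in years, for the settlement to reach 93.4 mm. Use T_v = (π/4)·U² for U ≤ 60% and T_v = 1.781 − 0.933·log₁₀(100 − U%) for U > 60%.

Drainage path length: H_d = H/2 = 2.45 m (double drainage).
U = S(t)/S_ult = 93.4/225 = 0.4151.
U ≤ 60%: T_v = (π/4)·U² = (π/4)×0.41511² = 0.13534.
t = T_v·H_d²/c_v = 0.13534×2.45²/1 = 0.8124 years.

t ≈ 0.812 years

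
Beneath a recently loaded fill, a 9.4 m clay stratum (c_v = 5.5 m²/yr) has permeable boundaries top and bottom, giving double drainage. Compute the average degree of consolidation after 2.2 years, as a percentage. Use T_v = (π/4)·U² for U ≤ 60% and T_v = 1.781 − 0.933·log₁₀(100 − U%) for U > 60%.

U ≈ 79 %

Drainage path length: H_d = H/2 = 4.7 m (double drainage).
T_v = c_v·t/H_d² = 5.5×2.2/4.7² = 0.54776.
T_v = 0.54776 corresponds to the U > 60% branch:
U = 1 − 10^((1.781 − T_v)/0.933)/100 = 0.7902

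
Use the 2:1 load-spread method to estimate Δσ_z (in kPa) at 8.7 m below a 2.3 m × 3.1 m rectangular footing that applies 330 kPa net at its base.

By the 2:1 method the load spreads at 1 horizontal : 2 vertical, so at depth z the loaded area has grown by z in each plan dimension:
Δσ = qBL/((B+z)(L+z)) = 330×2.3×3.1/((2.3+8.7)(3.1+8.7)) = 18.127 kPa

Δσ_z ≈ 18.1 kPa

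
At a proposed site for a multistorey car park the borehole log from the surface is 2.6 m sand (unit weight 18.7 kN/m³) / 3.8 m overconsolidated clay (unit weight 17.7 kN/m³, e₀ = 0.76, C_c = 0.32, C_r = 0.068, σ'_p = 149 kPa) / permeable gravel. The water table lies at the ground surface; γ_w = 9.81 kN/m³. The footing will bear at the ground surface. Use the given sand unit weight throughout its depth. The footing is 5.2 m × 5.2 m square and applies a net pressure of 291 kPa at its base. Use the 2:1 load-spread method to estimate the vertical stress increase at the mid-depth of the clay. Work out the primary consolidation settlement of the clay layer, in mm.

Mid-depth of clay below the ground surface: z = 2.6 + 3.8/2 = 4.5 m.
Total vertical stress at mid-clay: σ_v = 18.7×2.6 + 17.7×1.9 = 82.25 kPa.
Pore pressure: u = 9.81×(4.5 − 0) = 44.145 kPa.
Initial effective stress: σ'_0 = σ_v − u = 82.25 − 44.145 = 38.105 kPa.
Stress increase at mid-clay by the 2:1 spreading method:
Δσ = qBL/((B+z)(L+z)) = 291×5.2×5.2/((5.2+4.5)(5.2+4.5)) = 83.629 kPa
Final effective stress: σ'_f = 38.105 + 83.629 = 121.73 kPa.
σ'_f = 121.73 ≤ σ'_p = 149 kPa, so the clay remains overconsolidated and only the recompression index applies:
S_c = C_r·H/(1+e₀)·log₁₀(σ'_f/σ'_0) = 0.068×3.8/1.76×log₁₀(121.73/38.105)
    = 0.14682 × 0.50442 = 0.07406 m

S_c ≈ 74.1 mm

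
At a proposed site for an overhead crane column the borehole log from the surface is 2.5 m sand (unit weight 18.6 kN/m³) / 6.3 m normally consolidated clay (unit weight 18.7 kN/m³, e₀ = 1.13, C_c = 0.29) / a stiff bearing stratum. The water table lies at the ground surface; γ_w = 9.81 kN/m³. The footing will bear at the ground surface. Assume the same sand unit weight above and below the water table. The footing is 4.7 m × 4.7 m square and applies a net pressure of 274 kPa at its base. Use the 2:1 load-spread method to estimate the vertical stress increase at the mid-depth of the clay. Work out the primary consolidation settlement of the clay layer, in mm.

Mid-depth of clay below the ground surface: z = 2.5 + 6.3/2 = 5.65 m.
Total vertical stress at mid-clay: σ_v = 18.6×2.5 + 18.7×3.15 = 105.41 kPa.
Pore pressure: u = 9.81×(5.65 − 0) = 55.427 kPa.
Initial effective stress: σ'_0 = σ_v − u = 105.41 − 55.427 = 49.983 kPa.
Stress increase at mid-clay by the 2:1 spreading method:
Δσ = qBL/((B+z)(L+z)) = 274×4.7×4.7/((4.7+5.65)(4.7+5.65)) = 56.502 kPa
Final effective stress: σ'_f = σ'_0 + Δσ = 49.983 + 56.502 = 106.48 kPa.
Normally consolidated clay, so the full stress increment lies on the virgin compression line:
S_c = C_c·H/(1+e₀)·log₁₀(σ'_f/σ'_0) = 0.29×6.3/(1+1.13)×log₁₀(106.48/49.983)
    = 0.85775 × 0.32845 = 0.2817 m

S_c ≈ 282 mm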